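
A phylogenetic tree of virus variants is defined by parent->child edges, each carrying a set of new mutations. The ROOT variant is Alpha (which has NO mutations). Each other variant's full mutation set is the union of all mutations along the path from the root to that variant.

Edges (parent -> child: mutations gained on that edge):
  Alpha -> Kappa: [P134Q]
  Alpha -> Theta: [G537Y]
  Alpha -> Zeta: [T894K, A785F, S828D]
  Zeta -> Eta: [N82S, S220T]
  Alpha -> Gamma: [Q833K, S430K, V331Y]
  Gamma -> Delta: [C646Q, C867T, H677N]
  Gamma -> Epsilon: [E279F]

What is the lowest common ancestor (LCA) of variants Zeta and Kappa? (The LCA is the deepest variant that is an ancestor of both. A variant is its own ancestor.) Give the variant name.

Answer: Alpha

Derivation:
Path from root to Zeta: Alpha -> Zeta
  ancestors of Zeta: {Alpha, Zeta}
Path from root to Kappa: Alpha -> Kappa
  ancestors of Kappa: {Alpha, Kappa}
Common ancestors: {Alpha}
Walk up from Kappa: Kappa (not in ancestors of Zeta), Alpha (in ancestors of Zeta)
Deepest common ancestor (LCA) = Alpha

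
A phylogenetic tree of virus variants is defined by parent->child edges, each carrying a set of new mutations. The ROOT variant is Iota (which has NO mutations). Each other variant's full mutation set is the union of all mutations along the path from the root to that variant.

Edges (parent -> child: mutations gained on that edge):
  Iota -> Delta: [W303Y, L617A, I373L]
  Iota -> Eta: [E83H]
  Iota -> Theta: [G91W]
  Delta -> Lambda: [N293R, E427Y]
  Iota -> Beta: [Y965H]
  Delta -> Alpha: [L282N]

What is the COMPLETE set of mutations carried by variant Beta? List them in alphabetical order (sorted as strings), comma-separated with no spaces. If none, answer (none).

At Iota: gained [] -> total []
At Beta: gained ['Y965H'] -> total ['Y965H']

Answer: Y965H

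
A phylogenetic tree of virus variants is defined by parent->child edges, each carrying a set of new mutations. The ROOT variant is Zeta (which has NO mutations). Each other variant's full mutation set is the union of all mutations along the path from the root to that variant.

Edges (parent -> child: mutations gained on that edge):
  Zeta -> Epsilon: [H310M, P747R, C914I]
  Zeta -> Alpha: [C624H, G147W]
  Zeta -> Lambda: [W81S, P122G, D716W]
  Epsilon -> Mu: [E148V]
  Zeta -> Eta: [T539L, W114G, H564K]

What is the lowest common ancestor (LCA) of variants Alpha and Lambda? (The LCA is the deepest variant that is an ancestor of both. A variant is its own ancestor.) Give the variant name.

Path from root to Alpha: Zeta -> Alpha
  ancestors of Alpha: {Zeta, Alpha}
Path from root to Lambda: Zeta -> Lambda
  ancestors of Lambda: {Zeta, Lambda}
Common ancestors: {Zeta}
Walk up from Lambda: Lambda (not in ancestors of Alpha), Zeta (in ancestors of Alpha)
Deepest common ancestor (LCA) = Zeta

Answer: Zeta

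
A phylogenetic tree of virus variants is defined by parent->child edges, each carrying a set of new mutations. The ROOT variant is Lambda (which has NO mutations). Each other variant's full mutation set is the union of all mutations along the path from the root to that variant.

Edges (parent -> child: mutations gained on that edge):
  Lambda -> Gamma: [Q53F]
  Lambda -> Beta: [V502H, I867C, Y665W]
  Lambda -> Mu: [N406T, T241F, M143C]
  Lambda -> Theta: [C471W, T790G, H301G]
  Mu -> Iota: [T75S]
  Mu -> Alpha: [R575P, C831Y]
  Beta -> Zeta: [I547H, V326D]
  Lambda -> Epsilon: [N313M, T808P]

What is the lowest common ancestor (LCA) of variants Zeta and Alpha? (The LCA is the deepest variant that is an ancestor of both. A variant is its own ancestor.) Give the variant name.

Answer: Lambda

Derivation:
Path from root to Zeta: Lambda -> Beta -> Zeta
  ancestors of Zeta: {Lambda, Beta, Zeta}
Path from root to Alpha: Lambda -> Mu -> Alpha
  ancestors of Alpha: {Lambda, Mu, Alpha}
Common ancestors: {Lambda}
Walk up from Alpha: Alpha (not in ancestors of Zeta), Mu (not in ancestors of Zeta), Lambda (in ancestors of Zeta)
Deepest common ancestor (LCA) = Lambda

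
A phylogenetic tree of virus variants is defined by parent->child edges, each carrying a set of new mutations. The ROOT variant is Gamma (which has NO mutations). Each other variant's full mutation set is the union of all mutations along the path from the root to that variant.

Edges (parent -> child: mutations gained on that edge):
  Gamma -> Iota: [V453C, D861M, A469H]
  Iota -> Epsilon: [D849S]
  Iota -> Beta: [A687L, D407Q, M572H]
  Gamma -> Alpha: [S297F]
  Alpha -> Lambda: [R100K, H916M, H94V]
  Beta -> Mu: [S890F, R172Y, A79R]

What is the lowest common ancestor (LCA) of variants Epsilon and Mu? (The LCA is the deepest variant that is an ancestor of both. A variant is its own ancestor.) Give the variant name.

Answer: Iota

Derivation:
Path from root to Epsilon: Gamma -> Iota -> Epsilon
  ancestors of Epsilon: {Gamma, Iota, Epsilon}
Path from root to Mu: Gamma -> Iota -> Beta -> Mu
  ancestors of Mu: {Gamma, Iota, Beta, Mu}
Common ancestors: {Gamma, Iota}
Walk up from Mu: Mu (not in ancestors of Epsilon), Beta (not in ancestors of Epsilon), Iota (in ancestors of Epsilon), Gamma (in ancestors of Epsilon)
Deepest common ancestor (LCA) = Iota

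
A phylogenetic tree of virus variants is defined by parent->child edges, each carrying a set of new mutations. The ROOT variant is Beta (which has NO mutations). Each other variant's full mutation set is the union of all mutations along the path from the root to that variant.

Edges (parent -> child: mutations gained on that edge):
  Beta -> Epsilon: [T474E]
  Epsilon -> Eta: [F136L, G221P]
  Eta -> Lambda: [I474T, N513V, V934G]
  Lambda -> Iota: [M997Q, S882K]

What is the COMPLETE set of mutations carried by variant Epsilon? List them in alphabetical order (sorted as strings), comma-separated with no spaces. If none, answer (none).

Answer: T474E

Derivation:
At Beta: gained [] -> total []
At Epsilon: gained ['T474E'] -> total ['T474E']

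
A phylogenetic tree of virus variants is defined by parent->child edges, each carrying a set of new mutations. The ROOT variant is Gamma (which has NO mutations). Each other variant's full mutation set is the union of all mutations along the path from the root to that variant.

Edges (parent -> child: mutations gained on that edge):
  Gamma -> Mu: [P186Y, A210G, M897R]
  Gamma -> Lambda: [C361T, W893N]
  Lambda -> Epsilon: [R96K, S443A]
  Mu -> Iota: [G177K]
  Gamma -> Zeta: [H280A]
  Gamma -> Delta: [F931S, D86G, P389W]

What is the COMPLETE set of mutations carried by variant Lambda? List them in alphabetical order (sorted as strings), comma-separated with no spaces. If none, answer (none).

At Gamma: gained [] -> total []
At Lambda: gained ['C361T', 'W893N'] -> total ['C361T', 'W893N']

Answer: C361T,W893N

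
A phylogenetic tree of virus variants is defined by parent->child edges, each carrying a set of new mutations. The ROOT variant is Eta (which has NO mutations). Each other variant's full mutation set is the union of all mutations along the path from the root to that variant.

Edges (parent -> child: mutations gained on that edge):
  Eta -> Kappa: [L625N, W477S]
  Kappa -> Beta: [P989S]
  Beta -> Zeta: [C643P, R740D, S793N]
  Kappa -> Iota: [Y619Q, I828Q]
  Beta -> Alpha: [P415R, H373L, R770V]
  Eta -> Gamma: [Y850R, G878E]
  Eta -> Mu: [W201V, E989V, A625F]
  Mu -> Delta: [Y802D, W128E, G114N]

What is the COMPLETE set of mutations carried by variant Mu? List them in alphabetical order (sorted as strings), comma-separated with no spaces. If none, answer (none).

At Eta: gained [] -> total []
At Mu: gained ['W201V', 'E989V', 'A625F'] -> total ['A625F', 'E989V', 'W201V']

Answer: A625F,E989V,W201V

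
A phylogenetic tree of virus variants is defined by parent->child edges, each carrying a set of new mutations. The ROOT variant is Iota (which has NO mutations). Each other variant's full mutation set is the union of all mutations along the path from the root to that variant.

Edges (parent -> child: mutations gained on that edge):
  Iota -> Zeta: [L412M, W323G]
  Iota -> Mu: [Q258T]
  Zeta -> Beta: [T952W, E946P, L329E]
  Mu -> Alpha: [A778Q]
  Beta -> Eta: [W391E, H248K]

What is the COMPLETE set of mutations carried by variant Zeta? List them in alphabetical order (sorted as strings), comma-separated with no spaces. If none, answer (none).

Answer: L412M,W323G

Derivation:
At Iota: gained [] -> total []
At Zeta: gained ['L412M', 'W323G'] -> total ['L412M', 'W323G']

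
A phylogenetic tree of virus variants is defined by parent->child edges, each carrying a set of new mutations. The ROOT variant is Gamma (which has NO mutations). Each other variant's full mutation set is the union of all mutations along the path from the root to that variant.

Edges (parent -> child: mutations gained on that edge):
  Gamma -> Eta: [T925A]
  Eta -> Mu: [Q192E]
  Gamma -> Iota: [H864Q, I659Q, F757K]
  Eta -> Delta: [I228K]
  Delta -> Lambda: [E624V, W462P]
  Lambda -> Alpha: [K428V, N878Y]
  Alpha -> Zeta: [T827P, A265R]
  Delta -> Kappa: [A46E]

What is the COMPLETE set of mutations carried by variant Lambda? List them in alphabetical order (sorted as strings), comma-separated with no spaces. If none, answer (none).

At Gamma: gained [] -> total []
At Eta: gained ['T925A'] -> total ['T925A']
At Delta: gained ['I228K'] -> total ['I228K', 'T925A']
At Lambda: gained ['E624V', 'W462P'] -> total ['E624V', 'I228K', 'T925A', 'W462P']

Answer: E624V,I228K,T925A,W462P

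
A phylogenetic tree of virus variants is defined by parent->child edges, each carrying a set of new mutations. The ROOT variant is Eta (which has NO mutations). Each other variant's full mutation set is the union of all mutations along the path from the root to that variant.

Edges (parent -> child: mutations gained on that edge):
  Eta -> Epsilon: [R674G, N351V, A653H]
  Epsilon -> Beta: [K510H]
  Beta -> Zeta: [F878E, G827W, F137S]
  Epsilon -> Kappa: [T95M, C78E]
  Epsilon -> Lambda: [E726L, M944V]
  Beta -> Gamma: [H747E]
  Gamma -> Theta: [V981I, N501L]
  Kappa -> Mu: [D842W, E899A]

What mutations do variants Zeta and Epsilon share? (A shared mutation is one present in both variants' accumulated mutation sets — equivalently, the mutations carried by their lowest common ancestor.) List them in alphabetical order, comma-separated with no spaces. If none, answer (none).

Accumulating mutations along path to Zeta:
  At Eta: gained [] -> total []
  At Epsilon: gained ['R674G', 'N351V', 'A653H'] -> total ['A653H', 'N351V', 'R674G']
  At Beta: gained ['K510H'] -> total ['A653H', 'K510H', 'N351V', 'R674G']
  At Zeta: gained ['F878E', 'G827W', 'F137S'] -> total ['A653H', 'F137S', 'F878E', 'G827W', 'K510H', 'N351V', 'R674G']
Mutations(Zeta) = ['A653H', 'F137S', 'F878E', 'G827W', 'K510H', 'N351V', 'R674G']
Accumulating mutations along path to Epsilon:
  At Eta: gained [] -> total []
  At Epsilon: gained ['R674G', 'N351V', 'A653H'] -> total ['A653H', 'N351V', 'R674G']
Mutations(Epsilon) = ['A653H', 'N351V', 'R674G']
Intersection: ['A653H', 'F137S', 'F878E', 'G827W', 'K510H', 'N351V', 'R674G'] ∩ ['A653H', 'N351V', 'R674G'] = ['A653H', 'N351V', 'R674G']

Answer: A653H,N351V,R674G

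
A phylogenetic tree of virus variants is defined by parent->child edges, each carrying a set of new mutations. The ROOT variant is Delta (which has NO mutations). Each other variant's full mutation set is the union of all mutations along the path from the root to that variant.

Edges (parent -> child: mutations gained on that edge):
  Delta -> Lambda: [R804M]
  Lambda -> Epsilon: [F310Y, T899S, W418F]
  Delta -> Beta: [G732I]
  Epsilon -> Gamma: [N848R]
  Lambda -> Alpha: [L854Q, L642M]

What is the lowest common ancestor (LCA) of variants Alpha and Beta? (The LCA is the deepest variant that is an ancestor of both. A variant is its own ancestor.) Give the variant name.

Answer: Delta

Derivation:
Path from root to Alpha: Delta -> Lambda -> Alpha
  ancestors of Alpha: {Delta, Lambda, Alpha}
Path from root to Beta: Delta -> Beta
  ancestors of Beta: {Delta, Beta}
Common ancestors: {Delta}
Walk up from Beta: Beta (not in ancestors of Alpha), Delta (in ancestors of Alpha)
Deepest common ancestor (LCA) = Delta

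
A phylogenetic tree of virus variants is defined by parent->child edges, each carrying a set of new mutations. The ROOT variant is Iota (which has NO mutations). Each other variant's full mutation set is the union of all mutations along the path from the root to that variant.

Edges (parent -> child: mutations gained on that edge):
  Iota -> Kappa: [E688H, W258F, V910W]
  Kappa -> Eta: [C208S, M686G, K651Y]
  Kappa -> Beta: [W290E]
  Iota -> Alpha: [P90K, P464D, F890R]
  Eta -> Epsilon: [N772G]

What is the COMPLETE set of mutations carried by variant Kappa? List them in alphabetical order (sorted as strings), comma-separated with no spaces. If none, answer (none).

At Iota: gained [] -> total []
At Kappa: gained ['E688H', 'W258F', 'V910W'] -> total ['E688H', 'V910W', 'W258F']

Answer: E688H,V910W,W258F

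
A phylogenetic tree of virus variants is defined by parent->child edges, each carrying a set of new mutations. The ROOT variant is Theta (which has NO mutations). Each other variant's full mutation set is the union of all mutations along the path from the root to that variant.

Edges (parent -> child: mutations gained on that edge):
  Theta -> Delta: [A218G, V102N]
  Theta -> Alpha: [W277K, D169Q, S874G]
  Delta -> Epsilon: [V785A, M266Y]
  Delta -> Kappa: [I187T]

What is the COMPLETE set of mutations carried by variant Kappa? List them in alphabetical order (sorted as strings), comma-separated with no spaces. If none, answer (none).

Answer: A218G,I187T,V102N

Derivation:
At Theta: gained [] -> total []
At Delta: gained ['A218G', 'V102N'] -> total ['A218G', 'V102N']
At Kappa: gained ['I187T'] -> total ['A218G', 'I187T', 'V102N']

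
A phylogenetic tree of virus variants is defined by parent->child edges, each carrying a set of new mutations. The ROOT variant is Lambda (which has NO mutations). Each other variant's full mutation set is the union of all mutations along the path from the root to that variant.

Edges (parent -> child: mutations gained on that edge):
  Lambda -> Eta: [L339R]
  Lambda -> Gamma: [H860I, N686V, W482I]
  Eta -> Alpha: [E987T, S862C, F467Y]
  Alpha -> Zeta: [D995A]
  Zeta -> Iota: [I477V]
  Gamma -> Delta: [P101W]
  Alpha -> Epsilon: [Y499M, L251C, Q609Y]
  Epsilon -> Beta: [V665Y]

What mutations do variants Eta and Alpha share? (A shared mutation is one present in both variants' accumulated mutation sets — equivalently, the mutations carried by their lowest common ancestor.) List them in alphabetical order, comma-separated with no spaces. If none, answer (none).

Answer: L339R

Derivation:
Accumulating mutations along path to Eta:
  At Lambda: gained [] -> total []
  At Eta: gained ['L339R'] -> total ['L339R']
Mutations(Eta) = ['L339R']
Accumulating mutations along path to Alpha:
  At Lambda: gained [] -> total []
  At Eta: gained ['L339R'] -> total ['L339R']
  At Alpha: gained ['E987T', 'S862C', 'F467Y'] -> total ['E987T', 'F467Y', 'L339R', 'S862C']
Mutations(Alpha) = ['E987T', 'F467Y', 'L339R', 'S862C']
Intersection: ['L339R'] ∩ ['E987T', 'F467Y', 'L339R', 'S862C'] = ['L339R']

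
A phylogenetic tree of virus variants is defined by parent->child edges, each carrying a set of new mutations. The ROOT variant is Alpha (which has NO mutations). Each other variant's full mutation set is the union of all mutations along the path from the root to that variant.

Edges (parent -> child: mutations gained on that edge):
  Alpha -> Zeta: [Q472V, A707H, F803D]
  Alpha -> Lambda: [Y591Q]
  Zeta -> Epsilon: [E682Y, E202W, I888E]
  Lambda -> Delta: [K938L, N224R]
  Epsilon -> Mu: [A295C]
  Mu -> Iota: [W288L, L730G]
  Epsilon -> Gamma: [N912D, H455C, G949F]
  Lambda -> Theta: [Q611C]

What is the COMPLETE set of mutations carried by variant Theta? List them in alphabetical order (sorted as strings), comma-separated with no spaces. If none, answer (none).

Answer: Q611C,Y591Q

Derivation:
At Alpha: gained [] -> total []
At Lambda: gained ['Y591Q'] -> total ['Y591Q']
At Theta: gained ['Q611C'] -> total ['Q611C', 'Y591Q']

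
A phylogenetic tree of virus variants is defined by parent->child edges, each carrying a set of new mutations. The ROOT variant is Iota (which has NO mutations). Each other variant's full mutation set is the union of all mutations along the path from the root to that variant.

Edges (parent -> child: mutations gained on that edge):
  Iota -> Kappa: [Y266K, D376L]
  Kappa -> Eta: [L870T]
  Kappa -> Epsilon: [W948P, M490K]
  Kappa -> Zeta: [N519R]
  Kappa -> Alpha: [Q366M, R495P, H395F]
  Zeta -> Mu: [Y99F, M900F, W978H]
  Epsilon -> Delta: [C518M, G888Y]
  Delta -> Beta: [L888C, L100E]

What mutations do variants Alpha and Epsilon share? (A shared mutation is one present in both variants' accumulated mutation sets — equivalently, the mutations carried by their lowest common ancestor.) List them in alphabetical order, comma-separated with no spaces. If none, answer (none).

Accumulating mutations along path to Alpha:
  At Iota: gained [] -> total []
  At Kappa: gained ['Y266K', 'D376L'] -> total ['D376L', 'Y266K']
  At Alpha: gained ['Q366M', 'R495P', 'H395F'] -> total ['D376L', 'H395F', 'Q366M', 'R495P', 'Y266K']
Mutations(Alpha) = ['D376L', 'H395F', 'Q366M', 'R495P', 'Y266K']
Accumulating mutations along path to Epsilon:
  At Iota: gained [] -> total []
  At Kappa: gained ['Y266K', 'D376L'] -> total ['D376L', 'Y266K']
  At Epsilon: gained ['W948P', 'M490K'] -> total ['D376L', 'M490K', 'W948P', 'Y266K']
Mutations(Epsilon) = ['D376L', 'M490K', 'W948P', 'Y266K']
Intersection: ['D376L', 'H395F', 'Q366M', 'R495P', 'Y266K'] ∩ ['D376L', 'M490K', 'W948P', 'Y266K'] = ['D376L', 'Y266K']

Answer: D376L,Y266K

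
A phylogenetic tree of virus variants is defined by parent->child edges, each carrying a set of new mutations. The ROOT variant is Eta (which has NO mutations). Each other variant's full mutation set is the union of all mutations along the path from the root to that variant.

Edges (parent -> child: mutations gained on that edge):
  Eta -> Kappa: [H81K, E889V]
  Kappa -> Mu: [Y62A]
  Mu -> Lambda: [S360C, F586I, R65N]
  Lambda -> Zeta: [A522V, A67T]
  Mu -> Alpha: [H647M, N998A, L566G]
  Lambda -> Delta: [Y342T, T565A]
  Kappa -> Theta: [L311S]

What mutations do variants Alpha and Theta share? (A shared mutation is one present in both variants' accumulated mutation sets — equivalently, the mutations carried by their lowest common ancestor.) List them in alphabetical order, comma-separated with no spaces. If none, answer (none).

Answer: E889V,H81K

Derivation:
Accumulating mutations along path to Alpha:
  At Eta: gained [] -> total []
  At Kappa: gained ['H81K', 'E889V'] -> total ['E889V', 'H81K']
  At Mu: gained ['Y62A'] -> total ['E889V', 'H81K', 'Y62A']
  At Alpha: gained ['H647M', 'N998A', 'L566G'] -> total ['E889V', 'H647M', 'H81K', 'L566G', 'N998A', 'Y62A']
Mutations(Alpha) = ['E889V', 'H647M', 'H81K', 'L566G', 'N998A', 'Y62A']
Accumulating mutations along path to Theta:
  At Eta: gained [] -> total []
  At Kappa: gained ['H81K', 'E889V'] -> total ['E889V', 'H81K']
  At Theta: gained ['L311S'] -> total ['E889V', 'H81K', 'L311S']
Mutations(Theta) = ['E889V', 'H81K', 'L311S']
Intersection: ['E889V', 'H647M', 'H81K', 'L566G', 'N998A', 'Y62A'] ∩ ['E889V', 'H81K', 'L311S'] = ['E889V', 'H81K']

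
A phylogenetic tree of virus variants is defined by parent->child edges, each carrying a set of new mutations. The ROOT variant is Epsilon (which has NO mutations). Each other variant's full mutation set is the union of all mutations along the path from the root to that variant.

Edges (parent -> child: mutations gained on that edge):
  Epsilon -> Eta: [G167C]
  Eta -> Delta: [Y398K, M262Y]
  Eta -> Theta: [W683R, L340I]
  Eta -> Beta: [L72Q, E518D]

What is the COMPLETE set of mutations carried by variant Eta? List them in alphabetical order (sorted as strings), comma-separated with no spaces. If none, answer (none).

Answer: G167C

Derivation:
At Epsilon: gained [] -> total []
At Eta: gained ['G167C'] -> total ['G167C']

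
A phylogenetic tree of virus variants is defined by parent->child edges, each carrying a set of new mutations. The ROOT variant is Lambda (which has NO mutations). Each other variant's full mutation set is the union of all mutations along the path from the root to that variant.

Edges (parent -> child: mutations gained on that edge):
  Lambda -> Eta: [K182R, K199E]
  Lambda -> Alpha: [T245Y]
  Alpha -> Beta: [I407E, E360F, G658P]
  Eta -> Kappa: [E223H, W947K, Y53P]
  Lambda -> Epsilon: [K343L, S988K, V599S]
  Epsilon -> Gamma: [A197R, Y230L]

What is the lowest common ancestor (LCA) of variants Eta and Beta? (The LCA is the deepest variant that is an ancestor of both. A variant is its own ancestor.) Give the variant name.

Path from root to Eta: Lambda -> Eta
  ancestors of Eta: {Lambda, Eta}
Path from root to Beta: Lambda -> Alpha -> Beta
  ancestors of Beta: {Lambda, Alpha, Beta}
Common ancestors: {Lambda}
Walk up from Beta: Beta (not in ancestors of Eta), Alpha (not in ancestors of Eta), Lambda (in ancestors of Eta)
Deepest common ancestor (LCA) = Lambda

Answer: Lambda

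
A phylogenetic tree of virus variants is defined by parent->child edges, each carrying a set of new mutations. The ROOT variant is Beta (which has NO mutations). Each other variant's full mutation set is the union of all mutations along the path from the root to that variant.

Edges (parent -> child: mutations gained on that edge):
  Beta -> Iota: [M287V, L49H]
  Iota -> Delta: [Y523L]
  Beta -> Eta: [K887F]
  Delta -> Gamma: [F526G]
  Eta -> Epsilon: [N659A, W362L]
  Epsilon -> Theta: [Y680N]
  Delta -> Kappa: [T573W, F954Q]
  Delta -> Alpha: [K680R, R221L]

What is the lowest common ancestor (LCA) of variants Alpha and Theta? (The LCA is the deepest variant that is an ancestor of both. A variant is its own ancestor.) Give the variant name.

Answer: Beta

Derivation:
Path from root to Alpha: Beta -> Iota -> Delta -> Alpha
  ancestors of Alpha: {Beta, Iota, Delta, Alpha}
Path from root to Theta: Beta -> Eta -> Epsilon -> Theta
  ancestors of Theta: {Beta, Eta, Epsilon, Theta}
Common ancestors: {Beta}
Walk up from Theta: Theta (not in ancestors of Alpha), Epsilon (not in ancestors of Alpha), Eta (not in ancestors of Alpha), Beta (in ancestors of Alpha)
Deepest common ancestor (LCA) = Beta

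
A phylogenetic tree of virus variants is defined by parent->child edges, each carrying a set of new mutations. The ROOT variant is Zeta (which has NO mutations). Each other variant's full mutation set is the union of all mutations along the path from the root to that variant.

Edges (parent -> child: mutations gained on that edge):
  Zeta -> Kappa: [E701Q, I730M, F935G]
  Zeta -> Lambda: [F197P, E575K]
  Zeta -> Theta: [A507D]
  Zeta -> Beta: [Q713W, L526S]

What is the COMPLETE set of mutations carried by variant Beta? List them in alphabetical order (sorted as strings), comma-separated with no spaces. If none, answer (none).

At Zeta: gained [] -> total []
At Beta: gained ['Q713W', 'L526S'] -> total ['L526S', 'Q713W']

Answer: L526S,Q713W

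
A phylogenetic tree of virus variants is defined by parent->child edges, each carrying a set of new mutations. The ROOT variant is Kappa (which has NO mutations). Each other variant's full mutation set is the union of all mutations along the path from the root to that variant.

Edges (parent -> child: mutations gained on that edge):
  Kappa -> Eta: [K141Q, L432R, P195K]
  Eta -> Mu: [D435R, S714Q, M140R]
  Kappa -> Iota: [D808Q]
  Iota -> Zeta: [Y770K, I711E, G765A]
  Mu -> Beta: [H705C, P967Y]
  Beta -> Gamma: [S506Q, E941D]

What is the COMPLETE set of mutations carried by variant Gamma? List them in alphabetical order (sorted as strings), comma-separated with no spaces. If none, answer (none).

Answer: D435R,E941D,H705C,K141Q,L432R,M140R,P195K,P967Y,S506Q,S714Q

Derivation:
At Kappa: gained [] -> total []
At Eta: gained ['K141Q', 'L432R', 'P195K'] -> total ['K141Q', 'L432R', 'P195K']
At Mu: gained ['D435R', 'S714Q', 'M140R'] -> total ['D435R', 'K141Q', 'L432R', 'M140R', 'P195K', 'S714Q']
At Beta: gained ['H705C', 'P967Y'] -> total ['D435R', 'H705C', 'K141Q', 'L432R', 'M140R', 'P195K', 'P967Y', 'S714Q']
At Gamma: gained ['S506Q', 'E941D'] -> total ['D435R', 'E941D', 'H705C', 'K141Q', 'L432R', 'M140R', 'P195K', 'P967Y', 'S506Q', 'S714Q']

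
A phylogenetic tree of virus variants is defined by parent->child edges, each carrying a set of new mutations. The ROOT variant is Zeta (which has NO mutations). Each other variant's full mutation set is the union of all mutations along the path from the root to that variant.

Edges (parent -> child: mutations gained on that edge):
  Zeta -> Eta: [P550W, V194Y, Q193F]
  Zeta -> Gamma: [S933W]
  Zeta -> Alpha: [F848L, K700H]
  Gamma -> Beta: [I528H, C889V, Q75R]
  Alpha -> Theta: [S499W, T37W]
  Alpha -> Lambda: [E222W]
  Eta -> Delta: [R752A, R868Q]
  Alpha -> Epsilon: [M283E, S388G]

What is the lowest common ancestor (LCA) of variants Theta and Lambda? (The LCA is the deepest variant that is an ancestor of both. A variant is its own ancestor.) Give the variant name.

Answer: Alpha

Derivation:
Path from root to Theta: Zeta -> Alpha -> Theta
  ancestors of Theta: {Zeta, Alpha, Theta}
Path from root to Lambda: Zeta -> Alpha -> Lambda
  ancestors of Lambda: {Zeta, Alpha, Lambda}
Common ancestors: {Zeta, Alpha}
Walk up from Lambda: Lambda (not in ancestors of Theta), Alpha (in ancestors of Theta), Zeta (in ancestors of Theta)
Deepest common ancestor (LCA) = Alpha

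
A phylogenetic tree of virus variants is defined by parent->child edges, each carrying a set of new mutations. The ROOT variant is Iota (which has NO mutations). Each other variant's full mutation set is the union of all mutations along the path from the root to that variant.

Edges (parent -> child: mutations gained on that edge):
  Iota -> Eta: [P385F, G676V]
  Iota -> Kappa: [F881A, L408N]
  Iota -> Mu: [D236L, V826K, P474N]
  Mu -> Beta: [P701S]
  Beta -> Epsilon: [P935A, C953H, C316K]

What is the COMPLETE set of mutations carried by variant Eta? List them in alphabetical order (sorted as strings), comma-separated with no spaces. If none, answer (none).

At Iota: gained [] -> total []
At Eta: gained ['P385F', 'G676V'] -> total ['G676V', 'P385F']

Answer: G676V,P385F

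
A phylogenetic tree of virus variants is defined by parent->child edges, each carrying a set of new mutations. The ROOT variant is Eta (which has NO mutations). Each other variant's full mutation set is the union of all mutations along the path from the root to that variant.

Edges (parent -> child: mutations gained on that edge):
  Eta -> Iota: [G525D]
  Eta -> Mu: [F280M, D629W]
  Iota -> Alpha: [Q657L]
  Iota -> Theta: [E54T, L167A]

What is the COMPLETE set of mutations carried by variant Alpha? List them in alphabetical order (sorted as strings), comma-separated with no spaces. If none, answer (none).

Answer: G525D,Q657L

Derivation:
At Eta: gained [] -> total []
At Iota: gained ['G525D'] -> total ['G525D']
At Alpha: gained ['Q657L'] -> total ['G525D', 'Q657L']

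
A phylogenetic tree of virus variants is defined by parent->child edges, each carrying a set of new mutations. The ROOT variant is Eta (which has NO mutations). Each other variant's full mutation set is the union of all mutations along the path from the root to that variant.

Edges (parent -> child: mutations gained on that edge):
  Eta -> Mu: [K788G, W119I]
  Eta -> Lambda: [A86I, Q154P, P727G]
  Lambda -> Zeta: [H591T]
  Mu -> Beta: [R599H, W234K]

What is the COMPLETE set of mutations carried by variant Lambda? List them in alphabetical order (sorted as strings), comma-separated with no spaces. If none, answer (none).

Answer: A86I,P727G,Q154P

Derivation:
At Eta: gained [] -> total []
At Lambda: gained ['A86I', 'Q154P', 'P727G'] -> total ['A86I', 'P727G', 'Q154P']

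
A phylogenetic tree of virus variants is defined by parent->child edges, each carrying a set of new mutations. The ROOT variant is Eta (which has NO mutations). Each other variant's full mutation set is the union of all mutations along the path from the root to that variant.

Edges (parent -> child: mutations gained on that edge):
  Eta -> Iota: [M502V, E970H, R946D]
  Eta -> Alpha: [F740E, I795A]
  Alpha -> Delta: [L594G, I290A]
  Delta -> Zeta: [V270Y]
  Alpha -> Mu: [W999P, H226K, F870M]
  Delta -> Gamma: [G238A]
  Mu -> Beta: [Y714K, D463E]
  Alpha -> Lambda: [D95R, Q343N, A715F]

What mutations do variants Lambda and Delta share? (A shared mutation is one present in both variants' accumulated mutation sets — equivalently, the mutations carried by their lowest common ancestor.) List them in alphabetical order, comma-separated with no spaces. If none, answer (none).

Answer: F740E,I795A

Derivation:
Accumulating mutations along path to Lambda:
  At Eta: gained [] -> total []
  At Alpha: gained ['F740E', 'I795A'] -> total ['F740E', 'I795A']
  At Lambda: gained ['D95R', 'Q343N', 'A715F'] -> total ['A715F', 'D95R', 'F740E', 'I795A', 'Q343N']
Mutations(Lambda) = ['A715F', 'D95R', 'F740E', 'I795A', 'Q343N']
Accumulating mutations along path to Delta:
  At Eta: gained [] -> total []
  At Alpha: gained ['F740E', 'I795A'] -> total ['F740E', 'I795A']
  At Delta: gained ['L594G', 'I290A'] -> total ['F740E', 'I290A', 'I795A', 'L594G']
Mutations(Delta) = ['F740E', 'I290A', 'I795A', 'L594G']
Intersection: ['A715F', 'D95R', 'F740E', 'I795A', 'Q343N'] ∩ ['F740E', 'I290A', 'I795A', 'L594G'] = ['F740E', 'I795A']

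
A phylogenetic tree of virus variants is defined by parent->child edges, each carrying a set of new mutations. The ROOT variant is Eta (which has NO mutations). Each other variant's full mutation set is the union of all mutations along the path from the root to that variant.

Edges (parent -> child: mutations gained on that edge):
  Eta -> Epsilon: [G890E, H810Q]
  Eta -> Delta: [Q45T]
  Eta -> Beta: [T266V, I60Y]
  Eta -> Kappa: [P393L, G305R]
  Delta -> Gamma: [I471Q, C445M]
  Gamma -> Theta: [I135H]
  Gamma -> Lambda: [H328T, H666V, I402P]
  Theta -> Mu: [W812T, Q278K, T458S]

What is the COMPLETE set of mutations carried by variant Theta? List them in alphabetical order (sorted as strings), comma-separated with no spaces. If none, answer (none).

At Eta: gained [] -> total []
At Delta: gained ['Q45T'] -> total ['Q45T']
At Gamma: gained ['I471Q', 'C445M'] -> total ['C445M', 'I471Q', 'Q45T']
At Theta: gained ['I135H'] -> total ['C445M', 'I135H', 'I471Q', 'Q45T']

Answer: C445M,I135H,I471Q,Q45T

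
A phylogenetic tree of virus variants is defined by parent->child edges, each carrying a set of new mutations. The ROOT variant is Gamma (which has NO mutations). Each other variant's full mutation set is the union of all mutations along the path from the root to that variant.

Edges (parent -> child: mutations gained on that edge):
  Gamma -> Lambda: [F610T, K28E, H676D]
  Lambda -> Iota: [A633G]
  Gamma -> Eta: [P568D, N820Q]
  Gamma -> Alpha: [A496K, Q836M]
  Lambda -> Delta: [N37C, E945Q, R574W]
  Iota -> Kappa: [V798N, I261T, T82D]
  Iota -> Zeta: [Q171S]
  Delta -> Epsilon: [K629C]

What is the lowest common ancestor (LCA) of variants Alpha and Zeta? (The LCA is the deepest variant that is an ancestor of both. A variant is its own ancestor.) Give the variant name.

Answer: Gamma

Derivation:
Path from root to Alpha: Gamma -> Alpha
  ancestors of Alpha: {Gamma, Alpha}
Path from root to Zeta: Gamma -> Lambda -> Iota -> Zeta
  ancestors of Zeta: {Gamma, Lambda, Iota, Zeta}
Common ancestors: {Gamma}
Walk up from Zeta: Zeta (not in ancestors of Alpha), Iota (not in ancestors of Alpha), Lambda (not in ancestors of Alpha), Gamma (in ancestors of Alpha)
Deepest common ancestor (LCA) = Gamma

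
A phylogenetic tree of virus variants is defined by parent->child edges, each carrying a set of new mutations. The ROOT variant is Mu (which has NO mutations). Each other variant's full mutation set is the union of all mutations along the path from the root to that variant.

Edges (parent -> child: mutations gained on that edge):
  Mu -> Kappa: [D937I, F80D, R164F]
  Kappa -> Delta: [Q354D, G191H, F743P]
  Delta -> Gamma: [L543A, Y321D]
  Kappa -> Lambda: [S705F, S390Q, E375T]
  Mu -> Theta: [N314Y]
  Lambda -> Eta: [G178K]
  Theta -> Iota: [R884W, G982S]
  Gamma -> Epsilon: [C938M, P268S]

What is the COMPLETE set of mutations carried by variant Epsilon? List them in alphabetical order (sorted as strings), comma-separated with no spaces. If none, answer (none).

Answer: C938M,D937I,F743P,F80D,G191H,L543A,P268S,Q354D,R164F,Y321D

Derivation:
At Mu: gained [] -> total []
At Kappa: gained ['D937I', 'F80D', 'R164F'] -> total ['D937I', 'F80D', 'R164F']
At Delta: gained ['Q354D', 'G191H', 'F743P'] -> total ['D937I', 'F743P', 'F80D', 'G191H', 'Q354D', 'R164F']
At Gamma: gained ['L543A', 'Y321D'] -> total ['D937I', 'F743P', 'F80D', 'G191H', 'L543A', 'Q354D', 'R164F', 'Y321D']
At Epsilon: gained ['C938M', 'P268S'] -> total ['C938M', 'D937I', 'F743P', 'F80D', 'G191H', 'L543A', 'P268S', 'Q354D', 'R164F', 'Y321D']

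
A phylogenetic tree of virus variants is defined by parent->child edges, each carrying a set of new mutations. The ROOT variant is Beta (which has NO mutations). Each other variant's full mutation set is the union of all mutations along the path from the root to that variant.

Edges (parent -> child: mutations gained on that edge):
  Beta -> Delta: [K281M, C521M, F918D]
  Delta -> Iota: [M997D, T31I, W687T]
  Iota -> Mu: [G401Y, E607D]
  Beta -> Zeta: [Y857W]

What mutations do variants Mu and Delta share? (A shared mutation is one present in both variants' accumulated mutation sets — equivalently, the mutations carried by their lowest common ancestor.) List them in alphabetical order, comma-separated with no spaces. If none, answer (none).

Answer: C521M,F918D,K281M

Derivation:
Accumulating mutations along path to Mu:
  At Beta: gained [] -> total []
  At Delta: gained ['K281M', 'C521M', 'F918D'] -> total ['C521M', 'F918D', 'K281M']
  At Iota: gained ['M997D', 'T31I', 'W687T'] -> total ['C521M', 'F918D', 'K281M', 'M997D', 'T31I', 'W687T']
  At Mu: gained ['G401Y', 'E607D'] -> total ['C521M', 'E607D', 'F918D', 'G401Y', 'K281M', 'M997D', 'T31I', 'W687T']
Mutations(Mu) = ['C521M', 'E607D', 'F918D', 'G401Y', 'K281M', 'M997D', 'T31I', 'W687T']
Accumulating mutations along path to Delta:
  At Beta: gained [] -> total []
  At Delta: gained ['K281M', 'C521M', 'F918D'] -> total ['C521M', 'F918D', 'K281M']
Mutations(Delta) = ['C521M', 'F918D', 'K281M']
Intersection: ['C521M', 'E607D', 'F918D', 'G401Y', 'K281M', 'M997D', 'T31I', 'W687T'] ∩ ['C521M', 'F918D', 'K281M'] = ['C521M', 'F918D', 'K281M']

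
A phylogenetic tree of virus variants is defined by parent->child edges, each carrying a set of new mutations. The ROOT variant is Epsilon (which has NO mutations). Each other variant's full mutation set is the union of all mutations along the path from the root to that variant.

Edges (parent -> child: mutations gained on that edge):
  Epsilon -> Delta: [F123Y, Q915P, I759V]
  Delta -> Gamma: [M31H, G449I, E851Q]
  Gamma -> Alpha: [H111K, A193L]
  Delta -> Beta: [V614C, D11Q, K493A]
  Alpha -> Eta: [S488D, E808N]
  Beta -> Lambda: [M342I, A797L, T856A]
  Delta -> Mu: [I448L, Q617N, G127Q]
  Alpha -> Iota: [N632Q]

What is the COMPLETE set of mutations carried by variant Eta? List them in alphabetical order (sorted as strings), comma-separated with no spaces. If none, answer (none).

At Epsilon: gained [] -> total []
At Delta: gained ['F123Y', 'Q915P', 'I759V'] -> total ['F123Y', 'I759V', 'Q915P']
At Gamma: gained ['M31H', 'G449I', 'E851Q'] -> total ['E851Q', 'F123Y', 'G449I', 'I759V', 'M31H', 'Q915P']
At Alpha: gained ['H111K', 'A193L'] -> total ['A193L', 'E851Q', 'F123Y', 'G449I', 'H111K', 'I759V', 'M31H', 'Q915P']
At Eta: gained ['S488D', 'E808N'] -> total ['A193L', 'E808N', 'E851Q', 'F123Y', 'G449I', 'H111K', 'I759V', 'M31H', 'Q915P', 'S488D']

Answer: A193L,E808N,E851Q,F123Y,G449I,H111K,I759V,M31H,Q915P,S488D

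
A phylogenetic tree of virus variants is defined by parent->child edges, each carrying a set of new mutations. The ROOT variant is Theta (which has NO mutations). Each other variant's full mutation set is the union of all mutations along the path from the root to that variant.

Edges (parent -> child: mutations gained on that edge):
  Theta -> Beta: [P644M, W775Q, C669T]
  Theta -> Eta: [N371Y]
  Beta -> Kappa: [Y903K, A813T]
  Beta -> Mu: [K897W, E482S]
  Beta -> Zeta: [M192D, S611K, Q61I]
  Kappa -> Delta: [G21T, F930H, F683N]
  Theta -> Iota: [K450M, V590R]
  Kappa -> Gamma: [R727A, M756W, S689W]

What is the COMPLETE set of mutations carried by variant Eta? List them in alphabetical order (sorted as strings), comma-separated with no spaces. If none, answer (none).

Answer: N371Y

Derivation:
At Theta: gained [] -> total []
At Eta: gained ['N371Y'] -> total ['N371Y']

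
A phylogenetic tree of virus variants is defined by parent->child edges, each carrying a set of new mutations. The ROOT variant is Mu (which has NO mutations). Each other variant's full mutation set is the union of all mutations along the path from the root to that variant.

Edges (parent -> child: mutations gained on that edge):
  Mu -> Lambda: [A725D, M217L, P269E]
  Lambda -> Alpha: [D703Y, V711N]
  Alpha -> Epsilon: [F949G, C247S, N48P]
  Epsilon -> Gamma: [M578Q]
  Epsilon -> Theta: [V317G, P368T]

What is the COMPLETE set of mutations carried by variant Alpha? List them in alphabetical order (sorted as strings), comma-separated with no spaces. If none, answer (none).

At Mu: gained [] -> total []
At Lambda: gained ['A725D', 'M217L', 'P269E'] -> total ['A725D', 'M217L', 'P269E']
At Alpha: gained ['D703Y', 'V711N'] -> total ['A725D', 'D703Y', 'M217L', 'P269E', 'V711N']

Answer: A725D,D703Y,M217L,P269E,V711N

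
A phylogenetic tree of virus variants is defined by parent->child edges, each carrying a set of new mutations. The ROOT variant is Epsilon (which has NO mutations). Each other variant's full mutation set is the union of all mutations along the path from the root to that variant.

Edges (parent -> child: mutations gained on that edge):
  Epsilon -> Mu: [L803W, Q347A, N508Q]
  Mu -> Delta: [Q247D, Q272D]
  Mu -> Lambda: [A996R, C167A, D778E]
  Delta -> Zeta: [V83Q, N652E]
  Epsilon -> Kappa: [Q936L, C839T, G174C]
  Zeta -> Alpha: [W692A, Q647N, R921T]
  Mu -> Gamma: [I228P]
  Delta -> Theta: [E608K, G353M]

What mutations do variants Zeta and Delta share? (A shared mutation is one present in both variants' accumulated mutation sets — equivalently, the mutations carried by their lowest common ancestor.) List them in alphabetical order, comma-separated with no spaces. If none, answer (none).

Answer: L803W,N508Q,Q247D,Q272D,Q347A

Derivation:
Accumulating mutations along path to Zeta:
  At Epsilon: gained [] -> total []
  At Mu: gained ['L803W', 'Q347A', 'N508Q'] -> total ['L803W', 'N508Q', 'Q347A']
  At Delta: gained ['Q247D', 'Q272D'] -> total ['L803W', 'N508Q', 'Q247D', 'Q272D', 'Q347A']
  At Zeta: gained ['V83Q', 'N652E'] -> total ['L803W', 'N508Q', 'N652E', 'Q247D', 'Q272D', 'Q347A', 'V83Q']
Mutations(Zeta) = ['L803W', 'N508Q', 'N652E', 'Q247D', 'Q272D', 'Q347A', 'V83Q']
Accumulating mutations along path to Delta:
  At Epsilon: gained [] -> total []
  At Mu: gained ['L803W', 'Q347A', 'N508Q'] -> total ['L803W', 'N508Q', 'Q347A']
  At Delta: gained ['Q247D', 'Q272D'] -> total ['L803W', 'N508Q', 'Q247D', 'Q272D', 'Q347A']
Mutations(Delta) = ['L803W', 'N508Q', 'Q247D', 'Q272D', 'Q347A']
Intersection: ['L803W', 'N508Q', 'N652E', 'Q247D', 'Q272D', 'Q347A', 'V83Q'] ∩ ['L803W', 'N508Q', 'Q247D', 'Q272D', 'Q347A'] = ['L803W', 'N508Q', 'Q247D', 'Q272D', 'Q347A']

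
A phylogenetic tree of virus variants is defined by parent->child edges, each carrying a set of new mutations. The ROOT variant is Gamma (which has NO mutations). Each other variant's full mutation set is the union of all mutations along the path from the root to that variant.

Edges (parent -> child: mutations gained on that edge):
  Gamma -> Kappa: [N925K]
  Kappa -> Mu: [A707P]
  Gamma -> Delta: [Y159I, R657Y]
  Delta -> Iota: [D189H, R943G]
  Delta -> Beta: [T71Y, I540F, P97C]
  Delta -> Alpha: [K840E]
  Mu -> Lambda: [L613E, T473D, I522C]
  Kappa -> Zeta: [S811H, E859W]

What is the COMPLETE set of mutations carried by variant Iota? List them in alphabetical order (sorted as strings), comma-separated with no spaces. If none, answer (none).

Answer: D189H,R657Y,R943G,Y159I

Derivation:
At Gamma: gained [] -> total []
At Delta: gained ['Y159I', 'R657Y'] -> total ['R657Y', 'Y159I']
At Iota: gained ['D189H', 'R943G'] -> total ['D189H', 'R657Y', 'R943G', 'Y159I']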